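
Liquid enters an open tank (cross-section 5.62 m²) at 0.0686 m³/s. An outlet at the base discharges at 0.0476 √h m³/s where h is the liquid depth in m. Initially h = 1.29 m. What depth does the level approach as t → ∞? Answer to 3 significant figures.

2.08 m

Level balance: A dh/dt = 0.0686 − 0.0476 √h. Setting dh/dt = 0:
Q_in = 0.0476 √h_ss ⇒ √h_ss = 0.0686/0.0476 = 1.4412.
h_ss = 1.4412² = 2.0770 m. (Since h₀ = 1.29 m < h_ss, the level will rise toward this value.)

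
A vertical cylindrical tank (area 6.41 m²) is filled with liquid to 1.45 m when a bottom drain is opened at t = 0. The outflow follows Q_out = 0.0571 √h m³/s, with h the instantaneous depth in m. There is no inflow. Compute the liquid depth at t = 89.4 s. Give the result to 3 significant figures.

Mass balance (ρ constant): A dh/dt = −0.0571 √h.
This is separable: 2 d(√h)/dt = −0.0571/A, so √h = √h₀ − (0.0571/(2A)) t.
√h = √1.45 − 0.0571·89.4/(2·6.41) = 1.2042 − 0.39819 = 0.80597.
h = 0.80597² = 0.64959 m.

0.650 m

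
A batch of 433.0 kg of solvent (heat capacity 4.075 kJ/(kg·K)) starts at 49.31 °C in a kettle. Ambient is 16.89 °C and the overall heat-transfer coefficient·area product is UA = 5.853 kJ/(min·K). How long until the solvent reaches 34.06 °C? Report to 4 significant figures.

M c_p dT/dt = −UA(T − T_amb).
τ = M c_p/UA = 301.465 min; T_ss = T_amb = 16.8900 °C.
T(t) = T_ss + (T₀ − T_ss)e^(−t/τ); set T = 34.06:
t = −τ ln[(T − T_ss)/(T₀ − T_ss)] = −301.465 · ln(0.529611) = 191.615 min.

191.6 min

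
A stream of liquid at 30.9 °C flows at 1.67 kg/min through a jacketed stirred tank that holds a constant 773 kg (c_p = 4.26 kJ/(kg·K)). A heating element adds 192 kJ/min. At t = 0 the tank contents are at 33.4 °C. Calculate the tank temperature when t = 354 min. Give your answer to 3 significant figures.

46.5 °C

M c_p dT/dt = ṁ c_p (T_in − T) + Q̇.
Rearrange: dT/dt = (T_ss − T)/τ with τ = M/ṁ = 462.87 min and T_ss = T_in + Q̇/(ṁ c_p) = 57.888 °C.
Integrating: T(t) = T_ss + (T₀ − T_ss) e^(−t/τ).
T(354) = 57.888 + (-24.488)·e^(−354/462.87) = 57.888 + (-24.488)·0.46543 = 46.491 °C.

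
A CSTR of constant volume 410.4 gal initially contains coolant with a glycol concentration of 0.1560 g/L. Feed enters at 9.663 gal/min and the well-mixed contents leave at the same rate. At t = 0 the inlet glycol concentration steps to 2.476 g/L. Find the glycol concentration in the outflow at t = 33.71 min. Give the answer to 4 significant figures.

1.427 g/L

Unsteady species balance (constant V, well mixed): V dC/dt = Q(C_in − C).
Time constant τ = V/Q = 410.4/9.663 = 42.4713 min.
C approaches C_in exponentially: C(t) = C_in + (C₀ − C_in) e^(−t/τ).
C(33.71) = 2.476 + (0.1560 − 2.476)·e^(−33.71/42.4713) = 2.476 + (-2.32000)·0.452163 = 1.42698 g/L.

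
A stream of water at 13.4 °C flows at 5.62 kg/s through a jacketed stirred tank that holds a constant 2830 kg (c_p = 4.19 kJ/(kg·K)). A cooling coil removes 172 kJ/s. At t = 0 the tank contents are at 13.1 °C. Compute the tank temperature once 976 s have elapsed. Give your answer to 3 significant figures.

7.10 °C

M c_p dT/dt = ṁ c_p (T_in − T) − Q̇.
Rearrange: dT/dt = (T_ss − T)/τ with τ = M/ṁ = 503.56 s and T_ss = T_in − Q̇/(ṁ c_p) = 6.0957 °C.
Solution: T(t) = T_ss + (T₀ − T_ss) e^(−t/τ).
T(976) = 6.0957 + (7.0043)·e^(−976/503.56) = 6.0957 + (7.0043)·0.14396 = 7.1041 °C.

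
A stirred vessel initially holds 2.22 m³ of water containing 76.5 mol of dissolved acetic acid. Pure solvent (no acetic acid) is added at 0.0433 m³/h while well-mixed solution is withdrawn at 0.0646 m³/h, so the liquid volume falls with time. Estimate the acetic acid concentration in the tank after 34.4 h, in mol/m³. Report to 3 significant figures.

15.3 mol/m³

Let m(t) be the amount of acetic acid. Volume: V(t) = V₀ + (Q_in − Q_out) t = 2.22 − 0.021300 t; V(34.4) = 1.4873 m³.
Solute balance: dm/dt = 0 − Q_out C = −Q_out m/V(t).
Separate: dm/m = −Q_out dt/V(t) ⇒ ln(m/m₀) = −(Q_out/(Q_in−Q_out)) ln(V/V₀).
m = m₀ (V₀/V)^(Q_out/(Q_in−Q_out)) = 76.5 × (2.22/1.4873)^(-3.0329) = 22.702 mol.
C = m/V = 22.702/1.4873 = 15.264 mol/m³.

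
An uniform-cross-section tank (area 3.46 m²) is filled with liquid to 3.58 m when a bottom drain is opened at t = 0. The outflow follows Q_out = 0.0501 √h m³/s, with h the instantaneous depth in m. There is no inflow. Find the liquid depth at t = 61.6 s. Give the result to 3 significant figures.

With no inflow, A dh/dt = −0.0501 √h.
This is separable: 2 d(√h)/dt = −0.0501/A, so √h = √h₀ − (0.0501/(2A)) t.
√h = √3.58 − 0.0501·61.6/(2·3.46) = 1.8921 − 0.44598 = 1.4461.
h = 1.4461² = 2.0912 m.

2.09 m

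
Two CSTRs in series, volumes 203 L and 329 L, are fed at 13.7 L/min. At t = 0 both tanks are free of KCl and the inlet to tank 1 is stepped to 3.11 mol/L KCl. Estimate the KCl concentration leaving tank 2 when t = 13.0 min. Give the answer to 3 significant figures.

0.468 mol/L

Species balance on tank i: dCᵢ/dt = (Cᵢ₋₁ − Cᵢ)/τᵢ with τᵢ = Vᵢ/Q.
τ₁ = 203/13.7 = 14.818 min; τ₂ = 329/13.7 = 24.015 min.
Tank 1: C₁ = C_in(1 − e^(−t/τ₁)). Tank 2 (τ₁ ≠ τ₂): C₂ = C_in[1 − (τ₁ e^(−t/τ₁) − τ₂ e^(−t/τ₂))/(τ₁ − τ₂)].
At t = 13.0: e^(−t/τ₁) = 0.41589, e^(−t/τ₂) = 0.58197.
C₂ = 3.11·[1 − (14.818·0.41589 − 24.015·0.58197)/(-9.1971)] = 3.11·0.15045 = 0.46791 mol/L.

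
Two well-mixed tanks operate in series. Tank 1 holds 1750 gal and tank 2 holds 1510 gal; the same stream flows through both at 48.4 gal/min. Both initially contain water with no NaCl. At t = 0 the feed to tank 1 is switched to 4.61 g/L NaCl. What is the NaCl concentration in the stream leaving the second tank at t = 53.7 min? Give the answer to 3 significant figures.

2.18 g/L

Species balance on tank i: dCᵢ/dt = (Cᵢ₋₁ − Cᵢ)/τᵢ with τᵢ = Vᵢ/Q.
τ₁ = 1750/48.4 = 36.157 min; τ₂ = 1510/48.4 = 31.198 min.
Tank 1: C₁ = C_in(1 − e^(−t/τ₁)). Tank 2 (τ₁ ≠ τ₂): C₂ = C_in[1 − (τ₁ e^(−t/τ₁) − τ₂ e^(−t/τ₂))/(τ₁ − τ₂)].
At t = 53.7: e^(−t/τ₁) = 0.22646, e^(−t/τ₂) = 0.17884.
C₂ = 4.61·[1 − (36.157·0.22646 − 31.198·0.17884)/(4.9587)] = 4.61·0.47395 = 2.1849 g/L.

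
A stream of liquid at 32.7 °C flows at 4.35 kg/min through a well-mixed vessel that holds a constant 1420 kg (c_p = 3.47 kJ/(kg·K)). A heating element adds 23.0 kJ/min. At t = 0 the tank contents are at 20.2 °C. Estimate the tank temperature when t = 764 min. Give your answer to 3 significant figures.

32.9 °C

M c_p dT/dt = ṁ c_p (T_in − T) + Q̇.
τ = M/ṁ = 326.44 min; T_ss = T_in + Q̇/(ṁ c_p) = 32.7 + 23.0/(4.35·3.47) = 34.224 °C.
This is linear first-order; T(t) = T_ss + (T₀ − T_ss) e^(−t/τ).
T(764) = 34.224 + (-14.024)·e^(−764/326.44) = 34.224 + (-14.024)·0.096287 = 32.873 °C.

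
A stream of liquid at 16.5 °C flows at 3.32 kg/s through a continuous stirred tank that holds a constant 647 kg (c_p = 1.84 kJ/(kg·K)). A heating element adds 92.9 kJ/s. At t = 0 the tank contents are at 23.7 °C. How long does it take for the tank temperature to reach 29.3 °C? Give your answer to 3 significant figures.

234 s

Heat balance on the well-mixed liquid: M c_p dT/dt = ṁ c_p (T_in − T) + 92.9.
τ = M/ṁ = 194.88 s; T_ss = T_in + Q̇/(ṁ c_p) = 31.708 °C.
T(t) = T_ss + (T₀ − T_ss) e^(−t/τ). Set T = 29.3:
e^(−t/τ) = (29.3 − 31.708)/(23.7 − 31.708) = 0.30066
t = −194.88 · ln(0.30066) = 234.20 s.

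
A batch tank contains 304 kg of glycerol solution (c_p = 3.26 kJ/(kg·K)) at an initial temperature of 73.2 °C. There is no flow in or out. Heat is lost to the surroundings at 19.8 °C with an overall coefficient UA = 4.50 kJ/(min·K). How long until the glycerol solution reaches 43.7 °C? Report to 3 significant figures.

177 min

M c_p dT/dt = −UA(T − T_amb).
τ = M c_p/UA = 220.23 min; T_ss = T_amb = 19.800 °C.
T(t) = T_ss + (T₀ − T_ss)e^(−t/τ); set T = 43.7:
t = −τ ln[(T − T_ss)/(T₀ − T_ss)] = −220.23 · ln(0.44757) = 177.05 min.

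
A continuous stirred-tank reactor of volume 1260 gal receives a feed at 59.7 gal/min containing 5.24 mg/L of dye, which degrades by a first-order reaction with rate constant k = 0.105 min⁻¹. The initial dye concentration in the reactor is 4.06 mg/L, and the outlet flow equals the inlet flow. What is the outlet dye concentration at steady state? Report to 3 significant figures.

Accumulation = in − out − consumed: V dC/dt = Q C_in − Q C − k V C.
Steady state (dC/dt = 0): C_ss = Q C_in/(Q + kV) = C_in/(1 + kV/Q).
C_ss = 59.7·5.24/(59.7 + 0.105·1260) = 312.83/192.00 = 1.6293 mg/L.

1.63 mg/L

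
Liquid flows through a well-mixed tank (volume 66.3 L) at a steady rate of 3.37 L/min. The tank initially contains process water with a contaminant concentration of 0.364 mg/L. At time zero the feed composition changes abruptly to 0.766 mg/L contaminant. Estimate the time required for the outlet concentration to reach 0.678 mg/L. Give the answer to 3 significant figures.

Species balance: V dC/dt = Q(C_in − C) ⇒ τ = V/Q = 19.674 min.
C(t) = C_in + (C₀ − C_in) e^(−t/τ). Set C = 0.678 and solve for t:
e^(−t/τ) = (C − C_in)/(C₀ − C_in) = (0.678 − 0.766)/(0.364 − 0.766) = 0.21891
t = −τ ln(…) = 19.674 × 1.5191 = 29.886 min.

29.9 min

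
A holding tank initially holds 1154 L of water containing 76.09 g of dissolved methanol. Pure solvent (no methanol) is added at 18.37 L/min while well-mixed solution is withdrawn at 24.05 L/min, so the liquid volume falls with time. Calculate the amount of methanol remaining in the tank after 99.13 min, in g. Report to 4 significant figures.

4.473 g

Let m(t) be the amount of methanol. Volume: V(t) = V₀ + (Q_in − Q_out) t = 1154 − 5.68000 t; V(99.13) = 590.942 L.
Solute balance: dm/dt = 0 − Q_out C = −Q_out m/V(t).
Separate: dm/m = −Q_out dt/V(t) ⇒ ln(m/m₀) = −(Q_out/(Q_in−Q_out)) ln(V/V₀).
m = m₀ (V₀/V)^(Q_out/(Q_in−Q_out)) = 76.09 × (1154/590.942)^(-4.23415) = 4.47325 g.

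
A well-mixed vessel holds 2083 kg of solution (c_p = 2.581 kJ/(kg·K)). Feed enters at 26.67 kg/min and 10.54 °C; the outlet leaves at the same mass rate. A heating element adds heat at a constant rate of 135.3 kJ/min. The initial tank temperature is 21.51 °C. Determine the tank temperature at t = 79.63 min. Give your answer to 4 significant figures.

Heat balance on the well-mixed liquid: M c_p dT/dt = ṁ c_p (T_in − T) + 135.3.
τ = M/ṁ = 78.1027 min; T_ss = T_in + Q̇/(ṁ c_p) = 10.54 + 135.3/(26.67·2.581) = 12.5056 °C.
This is linear first-order; T(t) = T_ss + (T₀ − T_ss) e^(−t/τ).
T(79.63) = 12.5056 + (9.00444)·e^(−79.63/78.1027) = 12.5056 + (9.00444)·0.360756 = 15.7540 °C.

15.75 °C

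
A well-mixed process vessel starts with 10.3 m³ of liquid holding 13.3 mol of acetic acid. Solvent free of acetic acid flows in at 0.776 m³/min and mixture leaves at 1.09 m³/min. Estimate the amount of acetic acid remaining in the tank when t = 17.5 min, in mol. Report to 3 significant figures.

0.943 mol

Total volume: dV/dt = Q_in − Q_out = -0.31400 m³/min, so V(t) = 10.3 − 0.31400 t and V(17.5) = 4.8050 m³.
Solute balance: dm/dt = 0 − Q_out C = −Q_out m/V(t).
dm/m = −Q_out dt/(V₀ − 0.31400 t); integrating gives ln(m/m₀) = −(Q_out/(Q_in−Q_out)) ln(V/V₀).
m = m₀ (V₀/V)^(Q_out/(Q_in−Q_out)) = 13.3 × (10.3/4.8050)^(-3.4713) = 0.94263 mol.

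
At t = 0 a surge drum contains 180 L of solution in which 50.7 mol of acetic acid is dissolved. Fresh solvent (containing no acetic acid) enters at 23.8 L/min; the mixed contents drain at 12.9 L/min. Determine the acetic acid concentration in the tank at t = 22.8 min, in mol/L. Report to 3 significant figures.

0.0424 mol/L

Let m(t) be the amount of acetic acid. Volume: V(t) = V₀ + (Q_in − Q_out) t = 180 + 10.900 t; V(22.8) = 428.52 L.
No acetic acid enters, so dm/dt = −Q_out · (m/V).
Separate: dm/m = −Q_out dt/V(t) ⇒ ln(m/m₀) = −(Q_out/(Q_in−Q_out)) ln(V/V₀).
m = m₀ (V₀/V)^(Q_out/(Q_in−Q_out)) = 50.7 × (180/428.52)^(1.1835) = 18.163 mol.
C = m/V = 18.163/428.52 = 0.042386 mol/L.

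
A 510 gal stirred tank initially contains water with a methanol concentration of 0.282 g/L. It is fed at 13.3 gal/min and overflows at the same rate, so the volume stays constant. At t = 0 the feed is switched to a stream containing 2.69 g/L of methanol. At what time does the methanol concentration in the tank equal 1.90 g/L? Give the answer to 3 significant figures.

42.7 min

Species balance: V dC/dt = Q(C_in − C) ⇒ τ = V/Q = 38.346 min.
C(t) = C_in + (C₀ − C_in) e^(−t/τ). Set C = 1.90 and solve for t:
e^(−t/τ) = (C − C_in)/(C₀ − C_in) = (1.90 − 2.69)/(0.282 − 2.69) = 0.32807
t = −τ ln(…) = 38.346 × 1.1145 = 42.737 min.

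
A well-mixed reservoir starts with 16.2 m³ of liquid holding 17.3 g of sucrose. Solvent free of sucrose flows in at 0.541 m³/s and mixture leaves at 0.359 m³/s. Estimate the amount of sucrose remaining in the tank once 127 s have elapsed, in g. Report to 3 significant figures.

3.01 g

Let m(t) be the amount of sucrose. Volume: V(t) = V₀ + (Q_in − Q_out) t = 16.2 + 0.18200 t; V(127) = 39.314 m³.
No sucrose enters, so dm/dt = −Q_out · (m/V).
Separate: dm/m = −Q_out dt/V(t) ⇒ ln(m/m₀) = −(Q_out/(Q_in−Q_out)) ln(V/V₀).
m = m₀ (V₀/V)^(Q_out/(Q_in−Q_out)) = 17.3 × (16.2/39.314)^(1.9725) = 3.0100 g.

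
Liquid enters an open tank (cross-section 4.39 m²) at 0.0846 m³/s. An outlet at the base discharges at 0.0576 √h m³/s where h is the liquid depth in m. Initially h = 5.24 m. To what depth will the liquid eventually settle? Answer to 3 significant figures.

A dh/dt = Q_in − 0.0576 √h. Steady state requires inflow = outflow:
Q_in = 0.0576 √h_ss ⇒ √h_ss = 0.0846/0.0576 = 1.4688.
h_ss = 1.4688² = 2.1572 m. (Since h₀ = 5.24 m > h_ss, the level will fall toward this value.)

2.16 m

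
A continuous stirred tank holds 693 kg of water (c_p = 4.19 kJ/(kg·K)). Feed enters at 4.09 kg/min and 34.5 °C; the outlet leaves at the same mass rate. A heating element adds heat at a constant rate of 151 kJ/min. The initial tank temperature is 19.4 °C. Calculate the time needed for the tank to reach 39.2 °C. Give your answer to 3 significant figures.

298 min

M c_p dT/dt = ṁ c_p (T_in − T) + Q̇.
τ = M/ṁ = 169.44 min; T_ss = T_in + Q̇/(ṁ c_p) = 43.311 °C.
T(t) = T_ss + (T₀ − T_ss) e^(−t/τ). Set T = 39.2:
e^(−t/τ) = (39.2 − 43.311)/(19.4 − 43.311) = 0.17194
t = −169.44 · ln(0.17194) = 298.31 min.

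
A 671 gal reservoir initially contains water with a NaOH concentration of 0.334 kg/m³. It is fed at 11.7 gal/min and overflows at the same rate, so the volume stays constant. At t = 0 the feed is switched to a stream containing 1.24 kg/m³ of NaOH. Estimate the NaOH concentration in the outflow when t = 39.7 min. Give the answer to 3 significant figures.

0.787 kg/m³

Mass balance on the solute (V constant): V dC/dt = Q(C_in − C).
Rewrite as dC/dt + C/τ = C_in/τ, τ = V/Q = 57.350 min.
C approaches C_in exponentially: C(t) = C_in + (C₀ − C_in) e^(−t/τ).
C(39.7) = 1.24 + (0.334 − 1.24)·e^(−39.7/57.350) = 1.24 + (-0.90600)·0.50046 = 0.78659 kg/m³.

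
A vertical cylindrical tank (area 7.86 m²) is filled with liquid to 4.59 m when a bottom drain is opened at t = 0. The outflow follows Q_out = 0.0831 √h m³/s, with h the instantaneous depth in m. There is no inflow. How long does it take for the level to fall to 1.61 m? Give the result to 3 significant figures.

A dh/dt = −Q_out = −0.0831 √h.
Separate and integrate: 2(√h − √h₀) = −(0.0831/A) t.
t = 2A(√h₀ − √h)/0.0831 = 2·7.86·(√4.59 − √1.61)/0.0831
  = 15.720 × (2.1424 − 1.2689) / 0.0831 = 165.25 s.

165 s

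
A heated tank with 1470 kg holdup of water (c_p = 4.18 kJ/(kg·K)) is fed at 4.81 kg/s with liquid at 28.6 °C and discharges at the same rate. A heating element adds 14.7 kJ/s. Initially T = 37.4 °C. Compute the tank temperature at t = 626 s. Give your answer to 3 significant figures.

M c_p dT/dt = ṁ c_p (T_in − T) + Q̇.
τ = M/ṁ = 305.61 s; T_ss = T_in + Q̇/(ṁ c_p) = 28.6 + 14.7/(4.81·4.18) = 29.331 °C.
Integrating: T(t) = T_ss + (T₀ − T_ss) e^(−t/τ).
T(626) = 29.331 + (8.0689)·e^(−626/305.61) = 29.331 + (8.0689)·0.12895 = 30.372 °C.

30.4 °C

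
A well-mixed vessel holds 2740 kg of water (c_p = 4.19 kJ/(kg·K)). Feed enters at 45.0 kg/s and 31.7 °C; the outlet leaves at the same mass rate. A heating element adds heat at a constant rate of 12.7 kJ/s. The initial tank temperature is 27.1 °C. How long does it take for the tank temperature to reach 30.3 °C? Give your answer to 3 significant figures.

70.5 s

Energy balance: M c_p dT/dt = ṁ c_p (T_in − T) + 12.7.
τ = M/ṁ = 60.889 s; T_ss = T_in + Q̇/(ṁ c_p) = 31.767 °C.
T(t) = T_ss + (T₀ − T_ss) e^(−t/τ). Set T = 30.3:
e^(−t/τ) = (30.3 − 31.767)/(27.1 − 31.767) = 0.31439
t = −60.889 · ln(0.31439) = 70.456 s.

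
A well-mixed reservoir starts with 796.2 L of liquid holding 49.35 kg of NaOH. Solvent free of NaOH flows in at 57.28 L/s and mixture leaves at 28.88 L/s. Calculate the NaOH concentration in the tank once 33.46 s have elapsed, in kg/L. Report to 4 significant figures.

Total volume: dV/dt = Q_in − Q_out = 28.4000 L/s, so V(t) = 796.2 + 28.4000 t and V(33.46) = 1746.46 L.
Species balance (pure solvent in): dm/dt = −Q_out · m/V(t).
Separate: dm/m = −Q_out dt/V(t) ⇒ ln(m/m₀) = −(Q_out/(Q_in−Q_out)) ln(V/V₀).
m = m₀ (V₀/V)^(Q_out/(Q_in−Q_out)) = 49.35 × (796.2/1746.46)^(1.01690) = 22.2016 kg.
C = m/V = 22.2016/1746.46 = 0.0127123 kg/L.

0.01271 kg/L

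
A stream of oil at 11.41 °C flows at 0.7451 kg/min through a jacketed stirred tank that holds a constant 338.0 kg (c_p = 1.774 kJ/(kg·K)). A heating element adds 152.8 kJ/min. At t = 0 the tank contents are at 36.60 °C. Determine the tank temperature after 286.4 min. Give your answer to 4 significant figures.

78.92 °C

Energy balance: M c_p dT/dt = ṁ c_p (T_in − T) + 152.8.
τ = M/ṁ = 453.630 min; T_ss = T_in + Q̇/(ṁ c_p) = 11.41 + 152.8/(0.7451·1.774) = 127.009 °C.
Solution: T(t) = T_ss + (T₀ − T_ss) e^(−t/τ).
T(286.4) = 127.009 + (-90.4093)·e^(−286.4/453.630) = 127.009 + (-90.4093)·0.531873 = 78.9231 °C.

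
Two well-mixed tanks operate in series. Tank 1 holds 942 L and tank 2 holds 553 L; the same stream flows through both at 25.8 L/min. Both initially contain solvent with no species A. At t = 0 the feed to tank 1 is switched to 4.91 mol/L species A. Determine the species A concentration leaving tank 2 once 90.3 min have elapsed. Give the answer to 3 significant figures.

Each tank obeys Vᵢ dCᵢ/dt = Q(Cᵢ₋₁ − Cᵢ), so τᵢ = Vᵢ/Q.
τ₁ = 942/25.8 = 36.512 min; τ₂ = 553/25.8 = 21.434 min.
Solving the cascade with C₁(0)=C₂(0)=0 gives C₂(t) = C_in[1 − (τ₁ e^(−t/τ₁) − τ₂ e^(−t/τ₂))/(τ₁ − τ₂)].
At t = 90.3: e^(−t/τ₁) = 0.084316, e^(−t/τ₂) = 0.014803.
C₂ = 4.91·[1 − (36.512·0.084316 − 21.434·0.014803)/(15.078)] = 4.91·0.81687 = 4.0108 mol/L.

4.01 mol/L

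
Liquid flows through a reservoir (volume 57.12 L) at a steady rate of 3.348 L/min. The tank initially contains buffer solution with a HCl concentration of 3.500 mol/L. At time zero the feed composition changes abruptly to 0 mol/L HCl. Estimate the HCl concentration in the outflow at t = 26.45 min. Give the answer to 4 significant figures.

0.7426 mol/L

Mass balance on the solute (V constant): V dC/dt = Q(C_in − C).
Time constant τ = V/Q = 57.12/3.348 = 17.0609 min.
Solution: C(t) = C_in + (C₀ − C_in) e^(−t/τ).
C(26.45) = 0 + (3.500 − 0)·e^(−26.45/17.0609) = 0 + (3.50000)·0.212179 = 0.742626 mol/L.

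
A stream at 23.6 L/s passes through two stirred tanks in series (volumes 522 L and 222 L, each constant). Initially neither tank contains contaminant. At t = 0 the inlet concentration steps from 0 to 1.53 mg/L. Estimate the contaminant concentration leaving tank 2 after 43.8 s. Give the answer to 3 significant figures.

Time constants: τᵢ = Vᵢ/Q for each well-mixed tank.
τ₁ = 522/23.6 = 22.119 s; τ₂ = 222/23.6 = 9.4068 s.
Tank 1: C₁ = C_in(1 − e^(−t/τ₁)). Tank 2 (τ₁ ≠ τ₂): C₂ = C_in[1 − (τ₁ e^(−t/τ₁) − τ₂ e^(−t/τ₂))/(τ₁ − τ₂)].
At t = 43.8: e^(−t/τ₁) = 0.13804, e^(−t/τ₂) = 0.0095023.
C₂ = 1.53·[1 − (22.119·0.13804 − 9.4068·0.0095023)/(12.712)] = 1.53·0.76685 = 1.1733 mg/L.

1.17 mg/L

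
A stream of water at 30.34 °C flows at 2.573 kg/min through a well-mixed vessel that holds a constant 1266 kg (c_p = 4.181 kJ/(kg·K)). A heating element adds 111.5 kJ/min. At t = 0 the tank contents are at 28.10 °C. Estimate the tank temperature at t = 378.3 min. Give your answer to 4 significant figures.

M c_p dT/dt = ṁ c_p (T_in − T) + Q̇.
τ = M/ṁ = 492.033 min; T_ss = T_in + Q̇/(ṁ c_p) = 30.34 + 111.5/(2.573·4.181) = 40.7047 °C.
T approaches T_ss exponentially: T(t) = T_ss + (T₀ − T_ss) e^(−t/τ).
T(378.3) = 40.7047 + (-12.6047)·e^(−378.3/492.033) = 40.7047 + (-12.6047)·0.463545 = 34.8618 °C.

34.86 °C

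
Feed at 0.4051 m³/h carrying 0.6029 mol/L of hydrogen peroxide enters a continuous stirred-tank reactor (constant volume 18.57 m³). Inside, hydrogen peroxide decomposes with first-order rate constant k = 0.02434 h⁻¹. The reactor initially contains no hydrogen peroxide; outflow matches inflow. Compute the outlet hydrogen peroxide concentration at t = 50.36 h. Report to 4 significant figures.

V dC/dt = Q(C_in − C) − k V C.
dC/dt = (Q/V) C_in − (Q/V + k) C; effective rate a = Q/V + k = 0.0218148 + 0.02434 = 0.0461548 h⁻¹.
C_ss = Q C_in/(Q + kV) = 0.284957 mol/L; C(t) = C_ss + (C₀ − C_ss) e^(−a t).
C(50.36) = 0.284957 + (-0.284957)·e^(−0.0461548·50.36) = 0.284957 + (-0.284957)·0.0978467 = 0.257075 mol/L.

0.2571 mol/L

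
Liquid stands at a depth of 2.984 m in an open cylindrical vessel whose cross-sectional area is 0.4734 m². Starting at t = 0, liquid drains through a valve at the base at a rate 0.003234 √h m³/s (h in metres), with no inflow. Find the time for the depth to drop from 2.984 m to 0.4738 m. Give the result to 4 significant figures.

Unsteady balance on liquid volume: A dh/dt = −0.003234 √h.
Separate and integrate: 2(√h − √h₀) = −(0.003234/A) t.
t = 2A(√h₀ − √h)/0.003234 = 2·0.4734·(√2.984 − √0.4738)/0.003234
  = 0.946800 × (1.72743 − 0.688331) / 0.003234 = 304.210 s.

304.2 s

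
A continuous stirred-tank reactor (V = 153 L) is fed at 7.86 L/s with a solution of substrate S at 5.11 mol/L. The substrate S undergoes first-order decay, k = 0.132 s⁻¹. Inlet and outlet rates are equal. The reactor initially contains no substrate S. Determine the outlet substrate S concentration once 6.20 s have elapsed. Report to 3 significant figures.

0.972 mol/L

Species balance: V dC/dt = Q C_in − Q C − k V C.
dC/dt = (Q/V) C_in − (Q/V + k) C; effective rate a = Q/V + k = 0.051373 + 0.132 = 0.18337 s⁻¹.
C_ss = Q C_in/(Q + kV) = 1.4316 mol/L; C(t) = C_ss + (C₀ − C_ss) e^(−a t).
C(6.20) = 1.4316 + (-1.4316)·e^(−0.18337·6.20) = 1.4316 + (-1.4316)·0.32081 = 0.97232 mol/L.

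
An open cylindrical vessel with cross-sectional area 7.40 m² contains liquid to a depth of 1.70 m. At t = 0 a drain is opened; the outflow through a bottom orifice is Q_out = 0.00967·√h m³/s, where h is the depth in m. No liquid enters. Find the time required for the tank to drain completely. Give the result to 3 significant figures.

Unsteady balance on liquid volume: A dh/dt = −0.00967 √h.
∫ h^(−1/2) dh = −(0.00967/A) ∫ dt, giving 2√h = 2√h₀ − (0.00967/A) t.
Tank is empty when √h = 0: t_empty = 2A√h₀/0.00967.
t_empty = 2·7.40·√1.70/0.00967 = 14.800·1.3038/0.00967 = 1995.5 s.

2000 s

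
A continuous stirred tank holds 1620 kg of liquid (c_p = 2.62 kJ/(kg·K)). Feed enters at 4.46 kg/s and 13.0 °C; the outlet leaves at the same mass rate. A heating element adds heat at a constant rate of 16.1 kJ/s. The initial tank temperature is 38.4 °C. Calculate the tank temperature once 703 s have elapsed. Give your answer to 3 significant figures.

M c_p dT/dt = ṁ c_p (T_in − T) + Q̇.
τ = M/ṁ = 363.23 s; T_ss = T_in + Q̇/(ṁ c_p) = 13.0 + 16.1/(4.46·2.62) = 14.378 °C.
This is linear first-order; T(t) = T_ss + (T₀ − T_ss) e^(−t/τ).
T(703) = 14.378 + (24.022)·e^(−703/363.23) = 14.378 + (24.022)·0.14436 = 17.846 °C.

17.8 °C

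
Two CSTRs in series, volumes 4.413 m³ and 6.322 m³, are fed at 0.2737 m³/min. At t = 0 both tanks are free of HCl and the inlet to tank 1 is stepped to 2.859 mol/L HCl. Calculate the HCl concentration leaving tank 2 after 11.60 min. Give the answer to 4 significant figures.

Species balance on tank i: dCᵢ/dt = (Cᵢ₋₁ − Cᵢ)/τᵢ with τᵢ = Vᵢ/Q.
τ₁ = 4.413/0.2737 = 16.1235 min; τ₂ = 6.322/0.2737 = 23.0983 min.
Solving the cascade with C₁(0)=C₂(0)=0 gives C₂(t) = C_in[1 − (τ₁ e^(−t/τ₁) − τ₂ e^(−t/τ₂))/(τ₁ − τ₂)].
At t = 11.60: e^(−t/τ₁) = 0.487021, e^(−t/τ₂) = 0.605197.
C₂ = 2.859·[1 − (16.1235·0.487021 − 23.0983·0.605197)/(-6.97479)] = 2.859·0.121620 = 0.347711 mol/L.

0.3477 mol/L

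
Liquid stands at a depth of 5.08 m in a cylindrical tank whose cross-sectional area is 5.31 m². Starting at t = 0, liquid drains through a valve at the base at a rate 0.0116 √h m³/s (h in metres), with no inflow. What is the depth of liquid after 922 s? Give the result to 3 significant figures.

1.55 m

With no inflow, A dh/dt = −0.0116 √h.
Separate and integrate: 2(√h − √h₀) = −(0.0116/A) t.
√h = √5.08 − 0.0116·922/(2·5.31) = 2.2539 − 1.0071 = 1.2468.
h = 1.2468² = 1.5545 m.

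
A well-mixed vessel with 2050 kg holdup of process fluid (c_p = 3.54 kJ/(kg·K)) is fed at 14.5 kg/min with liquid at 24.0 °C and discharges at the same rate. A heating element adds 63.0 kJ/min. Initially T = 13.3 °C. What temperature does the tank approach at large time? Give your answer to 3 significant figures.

25.2 °C

M c_p dT/dt = ṁ c_p (T_in − T) + Q̇.
At steady state dT/dt = 0 ⇒ T_ss = T_in + Q̇/(ṁ c_p) = 24.0 + 63.0/(14.5·3.54) = 25.227 °C.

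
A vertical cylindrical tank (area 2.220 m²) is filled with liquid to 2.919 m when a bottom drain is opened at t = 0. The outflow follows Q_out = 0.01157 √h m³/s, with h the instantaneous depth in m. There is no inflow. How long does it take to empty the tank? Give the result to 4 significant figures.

Accumulation of liquid (constant cross-section A): A dh/dt = −0.01157 √h.
This is separable: 2 d(√h)/dt = −0.01157/A, so √h = √h₀ − (0.01157/(2A)) t.
Tank is empty when √h = 0: t_empty = 2A√h₀/0.01157.
t_empty = 2·2.220·√2.919/0.01157 = 4.44000·1.70851/0.01157 = 655.642 s.

655.6 s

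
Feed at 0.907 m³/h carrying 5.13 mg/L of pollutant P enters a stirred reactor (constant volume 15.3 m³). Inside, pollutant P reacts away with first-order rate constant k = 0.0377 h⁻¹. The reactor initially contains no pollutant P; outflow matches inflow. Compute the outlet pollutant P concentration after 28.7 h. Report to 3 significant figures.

2.94 mg/L

Species balance: V dC/dt = Q C_in − Q C − k V C.
dC/dt = (Q/V) C_in − (Q/V + k) C; effective rate a = Q/V + k = 0.059281 + 0.0377 = 0.096981 h⁻¹.
C_ss = Q C_in/(Q + kV) = 3.1358 mg/L; C(t) = C_ss + (C₀ − C_ss) e^(−a t).
C(28.7) = 3.1358 + (-3.1358)·e^(−0.096981·28.7) = 3.1358 + (-3.1358)·0.061831 = 2.9419 mg/L.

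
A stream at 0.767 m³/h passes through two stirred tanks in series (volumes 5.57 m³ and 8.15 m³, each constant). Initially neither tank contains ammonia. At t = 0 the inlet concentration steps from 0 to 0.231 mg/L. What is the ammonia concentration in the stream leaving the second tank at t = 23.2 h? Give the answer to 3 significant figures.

Each tank obeys Vᵢ dCᵢ/dt = Q(Cᵢ₋₁ − Cᵢ), so τᵢ = Vᵢ/Q.
τ₁ = 5.57/0.767 = 7.2621 h; τ₂ = 8.15/0.767 = 10.626 h.
Tank 1: C₁ = C_in(1 − e^(−t/τ₁)). Tank 2 (τ₁ ≠ τ₂): C₂ = C_in[1 − (τ₁ e^(−t/τ₁) − τ₂ e^(−t/τ₂))/(τ₁ − τ₂)].
At t = 23.2: e^(−t/τ₁) = 0.040979, e^(−t/τ₂) = 0.11266.
C₂ = 0.231·[1 − (7.2621·0.040979 − 10.626·0.11266)/(-3.3638)] = 0.231·0.73258 = 0.16923 mg/L.

0.169 mg/L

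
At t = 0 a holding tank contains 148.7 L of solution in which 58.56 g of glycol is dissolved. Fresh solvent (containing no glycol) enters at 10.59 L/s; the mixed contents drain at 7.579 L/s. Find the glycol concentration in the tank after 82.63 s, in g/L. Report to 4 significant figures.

Total volume: dV/dt = Q_in − Q_out = 3.01100 L/s, so V(t) = 148.7 + 3.01100 t and V(82.63) = 397.499 L.
No glycol enters, so dm/dt = −Q_out · (m/V).
dm/m = −Q_out dt/(V₀ + 3.01100 t); integrating gives ln(m/m₀) = −(Q_out/(Q_in−Q_out)) ln(V/V₀).
m = m₀ (V₀/V)^(Q_out/(Q_in−Q_out)) = 58.56 × (148.7/397.499)^(2.51710) = 4.92873 g.
C = m/V = 4.92873/397.499 = 0.0123993 g/L.

0.01240 g/L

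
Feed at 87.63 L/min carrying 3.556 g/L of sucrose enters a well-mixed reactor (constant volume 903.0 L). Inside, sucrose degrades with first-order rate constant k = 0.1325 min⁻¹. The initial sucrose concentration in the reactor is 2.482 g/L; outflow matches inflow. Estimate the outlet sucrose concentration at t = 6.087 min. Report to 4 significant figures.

V dC/dt = Q(C_in − C) − k V C.
This is linear with rate a = Q/V + k = 0.229543 min⁻¹.
C_ss = Q C_in/(Q + kV) = 1.50336 g/L; C(t) = C_ss + (C₀ − C_ss) e^(−a t).
C(6.087) = 1.50336 + (0.978642)·e^(−0.229543·6.087) = 1.50336 + (0.978642)·0.247281 = 1.74536 g/L.

1.745 g/L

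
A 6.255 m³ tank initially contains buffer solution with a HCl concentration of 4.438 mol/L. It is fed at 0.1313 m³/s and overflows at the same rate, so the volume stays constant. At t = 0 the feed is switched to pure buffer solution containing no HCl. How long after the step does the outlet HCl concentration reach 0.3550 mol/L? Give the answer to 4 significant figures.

Transient balance on the dissolved component: V dC/dt = Q(C_in − C), so τ = V/Q = 47.6390 s.
C(t) = C_in + (C₀ − C_in) e^(−t/τ). Set C = 0.3550 and solve for t:
e^(−t/τ) = (C − C_in)/(C₀ − C_in) = (0.3550 − 0)/(4.438 − 0) = 0.0799910
t = −τ ln(…) = 47.6390 × 2.52584 = 120.329 s.

120.3 s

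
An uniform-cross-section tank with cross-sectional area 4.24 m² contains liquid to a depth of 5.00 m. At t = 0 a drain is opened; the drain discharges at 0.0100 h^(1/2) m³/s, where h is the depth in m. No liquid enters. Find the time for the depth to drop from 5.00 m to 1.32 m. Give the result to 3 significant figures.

922 s

A dh/dt = −Q_out = −0.0100 √h.
This is separable: 2 d(√h)/dt = −0.0100/A, so √h = √h₀ − (0.0100/(2A)) t.
t = 2A(√h₀ − √h)/0.0100 = 2·4.24·(√5.00 − √1.32)/0.0100
  = 8.4800 × (2.2361 − 1.1489) / 0.0100 = 921.91 s.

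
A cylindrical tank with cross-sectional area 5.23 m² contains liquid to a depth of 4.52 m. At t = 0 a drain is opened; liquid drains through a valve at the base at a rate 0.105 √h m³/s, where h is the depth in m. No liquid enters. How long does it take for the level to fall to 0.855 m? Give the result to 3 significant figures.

With no inflow, A dh/dt = −0.105 √h.
∫ h^(−1/2) dh = −(0.105/A) ∫ dt, giving 2√h = 2√h₀ − (0.105/A) t.
t = 2A(√h₀ − √h)/0.105 = 2·5.23·(√4.52 − √0.855)/0.105
  = 10.460 × (2.1260 − 0.92466) / 0.105 = 119.68 s.

120 s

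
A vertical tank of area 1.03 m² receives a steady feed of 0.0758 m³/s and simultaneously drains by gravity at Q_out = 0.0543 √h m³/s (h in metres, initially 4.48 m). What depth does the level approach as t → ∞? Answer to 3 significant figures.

1.95 m

Level balance: A dh/dt = 0.0758 − 0.0543 √h. Setting dh/dt = 0:
Q_in = 0.0543 √h_ss ⇒ √h_ss = 0.0758/0.0543 = 1.3959.
h_ss = 1.3959² = 1.9487 m. (Since h₀ = 4.48 m > h_ss, the level will fall toward this value.)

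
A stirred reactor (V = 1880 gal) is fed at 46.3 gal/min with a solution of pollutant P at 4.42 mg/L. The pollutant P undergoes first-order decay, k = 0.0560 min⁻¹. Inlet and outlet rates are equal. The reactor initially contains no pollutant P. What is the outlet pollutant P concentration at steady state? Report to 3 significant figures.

Species balance: V dC/dt = Q C_in − Q C − k V C.
At steady state: 0 = Q C_in − (Q + kV) C_ss, so C_ss = Q C_in/(Q + kV).
C_ss = 46.3·4.42/(46.3 + 0.0560·1880) = 204.65/151.58 = 1.3501 mg/L.

1.35 mg/L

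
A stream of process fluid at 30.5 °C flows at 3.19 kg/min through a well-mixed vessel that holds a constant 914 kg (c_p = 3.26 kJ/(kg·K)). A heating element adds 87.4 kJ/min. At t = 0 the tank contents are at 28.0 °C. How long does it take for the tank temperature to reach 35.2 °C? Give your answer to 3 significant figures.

309 min

Unsteady energy balance on the tank contents: M c_p dT/dt = ṁ c_p (T_in − T) + 87.4.
τ = M/ṁ = 286.52 min; T_ss = T_in + Q̇/(ṁ c_p) = 38.904 °C.
T(t) = T_ss + (T₀ − T_ss) e^(−t/τ). Set T = 35.2:
e^(−t/τ) = (35.2 − 38.904)/(28.0 − 38.904) = 0.33971
t = −286.52 · ln(0.33971) = 309.34 min.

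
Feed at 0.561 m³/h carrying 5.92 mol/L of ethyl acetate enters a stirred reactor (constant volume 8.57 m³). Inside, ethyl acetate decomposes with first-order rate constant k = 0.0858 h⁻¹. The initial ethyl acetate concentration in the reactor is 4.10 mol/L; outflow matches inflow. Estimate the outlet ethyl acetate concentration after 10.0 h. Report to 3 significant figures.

2.90 mol/L

Accumulation = in − out − consumed: V dC/dt = Q C_in − Q C − k V C.
dC/dt = (Q/V) C_in − (Q/V + k) C; effective rate a = Q/V + k = 0.065461 + 0.0858 = 0.15126 h⁻¹.
C_ss = Q C_in/(Q + kV) = 2.5620 mol/L; C(t) = C_ss + (C₀ − C_ss) e^(−a t).
C(10.0) = 2.5620 + (1.5380)·e^(−0.15126·10.0) = 2.5620 + (1.5380)·0.22033 = 2.9009 mol/L.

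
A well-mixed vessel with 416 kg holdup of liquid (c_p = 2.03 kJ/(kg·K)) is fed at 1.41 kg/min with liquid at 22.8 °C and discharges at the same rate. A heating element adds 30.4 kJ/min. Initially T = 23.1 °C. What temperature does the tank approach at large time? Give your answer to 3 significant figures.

33.4 °C

M c_p dT/dt = ṁ c_p (T_in − T) + Q̇.
At steady state dT/dt = 0 ⇒ T_ss = T_in + Q̇/(ṁ c_p) = 22.8 + 30.4/(1.41·2.03) = 33.421 °C.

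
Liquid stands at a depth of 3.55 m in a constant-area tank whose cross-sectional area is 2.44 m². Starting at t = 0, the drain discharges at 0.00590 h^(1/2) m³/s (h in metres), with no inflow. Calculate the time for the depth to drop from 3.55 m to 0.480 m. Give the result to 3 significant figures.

985 s

Volume balance on the tank: A dh/dt = −0.00590 √h.
∫ h^(−1/2) dh = −(0.00590/A) ∫ dt, giving 2√h = 2√h₀ − (0.00590/A) t.
t = 2A(√h₀ − √h)/0.00590 = 2·2.44·(√3.55 − √0.480)/0.00590
  = 4.8800 × (1.8841 − 0.69282) / 0.00590 = 985.37 s.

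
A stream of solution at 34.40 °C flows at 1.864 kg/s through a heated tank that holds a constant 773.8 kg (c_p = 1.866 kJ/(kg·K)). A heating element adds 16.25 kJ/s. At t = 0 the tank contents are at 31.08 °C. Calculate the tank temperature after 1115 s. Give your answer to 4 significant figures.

38.53 °C

Heat balance on the well-mixed liquid: M c_p dT/dt = ṁ c_p (T_in − T) + 16.25.
Rearrange: dT/dt = (T_ss − T)/τ with τ = M/ṁ = 415.129 s and T_ss = T_in + Q̇/(ṁ c_p) = 39.0719 °C.
Integrating: T(t) = T_ss + (T₀ − T_ss) e^(−t/τ).
T(1115) = 39.0719 + (-7.99192)·e^(−1115/415.129) = 39.0719 + (-7.99192)·0.0681589 = 38.5272 °C.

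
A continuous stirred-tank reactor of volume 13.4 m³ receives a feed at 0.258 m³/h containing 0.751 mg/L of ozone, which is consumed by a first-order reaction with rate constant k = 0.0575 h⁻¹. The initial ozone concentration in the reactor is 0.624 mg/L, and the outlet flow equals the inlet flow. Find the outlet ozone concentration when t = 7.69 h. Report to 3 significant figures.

Species balance: V dC/dt = Q C_in − Q C − k V C.
dC/dt = (Q/V) C_in − (Q/V + k) C; effective rate a = Q/V + k = 0.019254 + 0.0575 = 0.076754 h⁻¹.
C_ss = Q C_in/(Q + kV) = 0.18839 mg/L; C(t) = C_ss + (C₀ − C_ss) e^(−a t).
C(7.69) = 0.18839 + (0.43561)·e^(−0.076754·7.69) = 0.18839 + (0.43561)·0.55420 = 0.42980 mg/L.

0.430 mg/L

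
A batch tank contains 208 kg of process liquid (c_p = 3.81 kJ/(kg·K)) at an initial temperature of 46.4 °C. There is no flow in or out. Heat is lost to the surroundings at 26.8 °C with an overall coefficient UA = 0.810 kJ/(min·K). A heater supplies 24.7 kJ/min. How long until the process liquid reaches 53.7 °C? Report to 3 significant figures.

1080 min

Lumped-capacitance energy balance: M c_p dT/dt = UA(T_amb − T) + Q̇.
τ = M c_p/UA = 978.37 min; T_ss = T_amb + Q̇/UA = 26.8 + 24.7/0.810 = 57.294 °C.
T(t) = T_ss + (T₀ − T_ss)e^(−t/τ); set T = 53.7:
t = −τ ln[(T − T_ss)/(T₀ − T_ss)] = −978.37 · ln(0.32990) = 1085.0 min.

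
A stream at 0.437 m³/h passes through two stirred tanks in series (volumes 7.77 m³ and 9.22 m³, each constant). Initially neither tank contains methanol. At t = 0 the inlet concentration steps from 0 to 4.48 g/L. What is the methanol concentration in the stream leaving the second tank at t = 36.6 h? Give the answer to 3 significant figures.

Species balance on tank i: dCᵢ/dt = (Cᵢ₋₁ − Cᵢ)/τᵢ with τᵢ = Vᵢ/Q.
τ₁ = 7.77/0.437 = 17.780 h; τ₂ = 9.22/0.437 = 21.098 h.
Solving the cascade with C₁(0)=C₂(0)=0 gives C₂(t) = C_in[1 − (τ₁ e^(−t/τ₁) − τ₂ e^(−t/τ₂))/(τ₁ − τ₂)].
At t = 36.6: e^(−t/τ₁) = 0.12765, e^(−t/τ₂) = 0.17645.
C₂ = 4.48·[1 − (17.780·0.12765 − 21.098·0.17645)/(-3.3181)] = 4.48·0.56207 = 2.5181 g/L.

2.52 g/L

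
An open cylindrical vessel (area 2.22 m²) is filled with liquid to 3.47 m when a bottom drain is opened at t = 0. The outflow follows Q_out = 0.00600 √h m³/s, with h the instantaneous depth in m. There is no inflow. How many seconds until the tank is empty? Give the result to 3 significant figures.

A dh/dt = −Q_out = −0.00600 √h.
This is separable: 2 d(√h)/dt = −0.00600/A, so √h = √h₀ − (0.00600/(2A)) t.
Tank is empty when √h = 0: t_empty = 2A√h₀/0.00600.
t_empty = 2·2.22·√3.47/0.00600 = 4.4400·1.8628/0.00600 = 1378.5 s.

1380 s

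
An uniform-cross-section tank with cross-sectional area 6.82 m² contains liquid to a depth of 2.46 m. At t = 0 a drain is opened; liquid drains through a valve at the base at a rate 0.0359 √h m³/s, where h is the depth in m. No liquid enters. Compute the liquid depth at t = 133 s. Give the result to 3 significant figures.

1.48 m

With no inflow, A dh/dt = −0.0359 √h.
Separate and integrate: 2(√h − √h₀) = −(0.0359/A) t.
√h = √2.46 − 0.0359·133/(2·6.82) = 1.5684 − 0.35005 = 1.2184.
h = 1.2184² = 1.4845 m.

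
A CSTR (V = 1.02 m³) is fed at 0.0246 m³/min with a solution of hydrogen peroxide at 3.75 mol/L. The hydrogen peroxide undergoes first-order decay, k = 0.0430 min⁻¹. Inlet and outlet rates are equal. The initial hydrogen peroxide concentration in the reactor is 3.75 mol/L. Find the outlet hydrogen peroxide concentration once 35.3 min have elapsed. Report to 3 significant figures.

V dC/dt = Q(C_in − C) − k V C.
This is linear with rate a = Q/V + k = 0.067118 min⁻¹.
C_ss = Q C_in/(Q + kV) = 1.3475 mol/L; C(t) = C_ss + (C₀ − C_ss) e^(−a t).
C(35.3) = 1.3475 + (2.4025)·e^(−0.067118·35.3) = 1.3475 + (2.4025)·0.093551 = 1.5723 mol/L.

1.57 mol/L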